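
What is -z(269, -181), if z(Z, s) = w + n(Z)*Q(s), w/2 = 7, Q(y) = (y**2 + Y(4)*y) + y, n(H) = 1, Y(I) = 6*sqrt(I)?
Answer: -30422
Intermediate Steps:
Q(y) = y**2 + 13*y (Q(y) = (y**2 + (6*sqrt(4))*y) + y = (y**2 + (6*2)*y) + y = (y**2 + 12*y) + y = y**2 + 13*y)
w = 14 (w = 2*7 = 14)
z(Z, s) = 14 + s*(13 + s) (z(Z, s) = 14 + 1*(s*(13 + s)) = 14 + s*(13 + s))
-z(269, -181) = -(14 - 181*(13 - 181)) = -(14 - 181*(-168)) = -(14 + 30408) = -1*30422 = -30422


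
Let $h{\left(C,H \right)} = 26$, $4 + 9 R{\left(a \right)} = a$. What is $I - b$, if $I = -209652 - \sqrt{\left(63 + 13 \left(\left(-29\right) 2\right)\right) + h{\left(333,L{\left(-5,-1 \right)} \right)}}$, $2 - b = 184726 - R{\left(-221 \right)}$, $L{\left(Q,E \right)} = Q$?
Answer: $-24903 - i \sqrt{665} \approx -24903.0 - 25.788 i$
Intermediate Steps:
$R{\left(a \right)} = - \frac{4}{9} + \frac{a}{9}$
$b = -184749$ ($b = 2 - \left(184726 - \left(- \frac{4}{9} + \frac{1}{9} \left(-221\right)\right)\right) = 2 - \left(184726 - \left(- \frac{4}{9} - \frac{221}{9}\right)\right) = 2 - \left(184726 - -25\right) = 2 - \left(184726 + 25\right) = 2 - 184751 = -184749$)
$I = -209652 - i \sqrt{665}$ ($I = -209652 - \sqrt{\left(63 + 13 \left(\left(-29\right) 2\right)\right) + 26} = -209652 - \sqrt{\left(63 + 13 \left(-58\right)\right) + 26} = -209652 - \sqrt{\left(63 - 754\right) + 26} = -209652 - \sqrt{-691 + 26} = -209652 - \sqrt{-665} = -209652 - i \sqrt{665} \approx -2.0965 \cdot 10^{5} - 25.788 i$)
$I - b = \left(-209652 - i \sqrt{665}\right) - -184749 = \left(-209652 - i \sqrt{665}\right) + 184749 = -24903 - i \sqrt{665}$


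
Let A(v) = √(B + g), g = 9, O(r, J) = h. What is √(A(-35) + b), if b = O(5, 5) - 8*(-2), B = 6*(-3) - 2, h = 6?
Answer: √(22 + I*√11) ≈ 4.7036 + 0.35256*I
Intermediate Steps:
O(r, J) = 6
B = -20 (B = -18 - 2 = -20)
b = 22 (b = 6 - 8*(-2) = 6 + 16 = 22)
A(v) = I*√11 (A(v) = √(-20 + 9) = √(-11) = I*√11)
√(A(-35) + b) = √(I*√11 + 22) = √(22 + I*√11)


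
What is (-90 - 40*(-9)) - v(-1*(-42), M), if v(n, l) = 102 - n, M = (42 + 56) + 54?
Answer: 210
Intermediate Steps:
M = 152 (M = 98 + 54 = 152)
(-90 - 40*(-9)) - v(-1*(-42), M) = (-90 - 40*(-9)) - (102 - (-1)*(-42)) = (-90 + 360) - (102 - 1*42) = 270 - (102 - 42) = 270 - 1*60 = 270 - 60 = 210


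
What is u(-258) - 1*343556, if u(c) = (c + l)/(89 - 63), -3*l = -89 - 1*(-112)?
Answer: -26798165/78 ≈ -3.4357e+5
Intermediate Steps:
l = -23/3 (l = -(-89 - 1*(-112))/3 = -(-89 + 112)/3 = -⅓*23 = -23/3 ≈ -7.6667)
u(c) = -23/78 + c/26 (u(c) = (c - 23/3)/(89 - 63) = (-23/3 + c)/26 = (-23/3 + c)*(1/26) = -23/78 + c/26)
u(-258) - 1*343556 = (-23/78 + (1/26)*(-258)) - 1*343556 = (-23/78 - 129/13) - 343556 = -797/78 - 343556 = -26798165/78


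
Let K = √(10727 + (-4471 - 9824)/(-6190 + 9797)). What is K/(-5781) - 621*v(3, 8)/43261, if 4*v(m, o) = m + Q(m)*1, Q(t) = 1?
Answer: -621/43261 - √139511524358/20852067 ≈ -0.032267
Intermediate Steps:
v(m, o) = ¼ + m/4 (v(m, o) = (m + 1*1)/4 = (m + 1)/4 = (1 + m)/4 = ¼ + m/4)
K = √139511524358/3607 (K = √(10727 - 14295/3607) = √(38677994/3607) = √139511524358/3607 ≈ 103.55)
K/(-5781) - 621*v(3, 8)/43261 = (√139511524358/3607)/(-5781) - 621*(¼ + (¼)*3)/43261 = (√139511524358/3607)*(-1/5781) - 621*(¼ + ¾)*(1/43261) = -√139511524358/20852067 - 621*1*(1/43261) = -√139511524358/20852067 - 621*1/43261 = -√139511524358/20852067 - 621/43261 = -621/43261 - √139511524358/20852067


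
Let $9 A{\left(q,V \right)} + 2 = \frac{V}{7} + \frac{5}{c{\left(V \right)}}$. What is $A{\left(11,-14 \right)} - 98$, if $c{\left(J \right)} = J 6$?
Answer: $- \frac{74429}{756} \approx -98.451$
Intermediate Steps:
$c{\left(J \right)} = 6 J$
$A{\left(q,V \right)} = - \frac{2}{9} + \frac{V}{63} + \frac{5}{54 V}$ ($A{\left(q,V \right)} = - \frac{2}{9} + \frac{\frac{V}{7} + \frac{5}{6 V}}{9} = - \frac{2}{9} + \left(\frac{V}{63} + \frac{5}{54 V}\right) = - \frac{2}{9} + \frac{V}{63} + \frac{5}{54 V}$)
$A{\left(11,-14 \right)} - 98 = \frac{35 + 6 \left(-14\right) \left(-14 - 14\right)}{378 \left(-14\right)} - 98 = \frac{1}{378} \left(- \frac{1}{14}\right) \left(35 + 6 \left(-14\right) \left(-28\right)\right) - 98 = \frac{1}{378} \left(- \frac{1}{14}\right) \left(35 + 2352\right) - 98 = \frac{1}{378} \left(- \frac{1}{14}\right) 2387 - 98 = - \frac{341}{756} - 98 = - \frac{74429}{756}$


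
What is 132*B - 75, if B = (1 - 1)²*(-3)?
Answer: -75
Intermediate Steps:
B = 0 (B = 0²*(-3) = 0*(-3) = 0)
132*B - 75 = 132*0 - 75 = 0 - 75 = -75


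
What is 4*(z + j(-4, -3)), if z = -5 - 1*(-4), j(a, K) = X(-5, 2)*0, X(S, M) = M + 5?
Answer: -4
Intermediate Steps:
X(S, M) = 5 + M
j(a, K) = 0 (j(a, K) = (5 + 2)*0 = 7*0 = 0)
z = -1 (z = -5 + 4 = -1)
4*(z + j(-4, -3)) = 4*(-1 + 0) = 4*(-1) = -4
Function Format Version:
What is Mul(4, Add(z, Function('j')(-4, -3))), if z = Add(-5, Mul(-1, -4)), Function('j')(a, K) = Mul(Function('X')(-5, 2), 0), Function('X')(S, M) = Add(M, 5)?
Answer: -4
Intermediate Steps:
Function('X')(S, M) = Add(5, M)
Function('j')(a, K) = 0 (Function('j')(a, K) = Mul(Add(5, 2), 0) = Mul(7, 0) = 0)
z = -1 (z = Add(-5, 4) = -1)
Mul(4, Add(z, Function('j')(-4, -3))) = Mul(4, Add(-1, 0)) = Mul(4, -1) = -4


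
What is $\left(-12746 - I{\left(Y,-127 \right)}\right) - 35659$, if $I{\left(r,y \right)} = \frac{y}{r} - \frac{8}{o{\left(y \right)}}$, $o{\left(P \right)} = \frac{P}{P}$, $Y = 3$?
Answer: $- \frac{145064}{3} \approx -48355.0$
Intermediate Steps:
$o{\left(P \right)} = 1$
$I{\left(r,y \right)} = -8 + \frac{y}{r}$ ($I{\left(r,y \right)} = \frac{y}{r} - \frac{8}{1} = \frac{y}{r} - 8 = -8 + \frac{y}{r}$)
$\left(-12746 - I{\left(Y,-127 \right)}\right) - 35659 = \left(-12746 - \left(-8 - \frac{127}{3}\right)\right) - 35659 = \left(-12746 - - \frac{151}{3}\right) - 35659 = \left(-12746 + \frac{151}{3}\right) - 35659 = - \frac{38087}{3} - 35659 = - \frac{145064}{3}$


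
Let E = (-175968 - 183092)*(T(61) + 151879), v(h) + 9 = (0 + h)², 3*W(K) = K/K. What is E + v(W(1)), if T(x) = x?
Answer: -491000187680/9 ≈ -5.4556e+10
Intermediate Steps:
W(K) = ⅓ (W(K) = (K/K)/3 = (⅓)*1 = ⅓)
v(h) = -9 + h² (v(h) = -9 + (0 + h)² = -9 + h²)
E = -54555576400 (E = (-175968 - 183092)*(61 + 151879) = -359060*151940 = -54555576400)
E + v(W(1)) = -54555576400 + (-9 + (⅓)²) = -54555576400 + (-9 + ⅑) = -54555576400 - 80/9 = -491000187680/9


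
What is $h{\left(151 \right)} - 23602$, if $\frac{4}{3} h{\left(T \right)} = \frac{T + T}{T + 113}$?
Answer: $- \frac{4153801}{176} \approx -23601.0$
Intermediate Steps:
$h{\left(T \right)} = \frac{3 T}{2 \left(113 + T\right)}$ ($h{\left(T \right)} = \frac{3 \frac{T + T}{T + 113}}{4} = \frac{3 \frac{2 T}{113 + T}}{4} = \frac{3 T}{2 \left(113 + T\right)}$)
$h{\left(151 \right)} - 23602 = \frac{3}{2} \cdot 151 \frac{1}{113 + 151} - 23602 = \frac{3}{2} \cdot 151 \cdot \frac{1}{264} - 23602 = \frac{151}{176} - 23602 = - \frac{4153801}{176}$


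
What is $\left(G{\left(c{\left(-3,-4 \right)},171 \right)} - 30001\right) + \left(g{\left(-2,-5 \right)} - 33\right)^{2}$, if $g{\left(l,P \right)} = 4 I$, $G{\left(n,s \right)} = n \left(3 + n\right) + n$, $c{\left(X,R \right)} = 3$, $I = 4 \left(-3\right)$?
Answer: $-23419$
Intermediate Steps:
$I = -12$
$G{\left(n,s \right)} = n + n \left(3 + n\right)$
$g{\left(l,P \right)} = -48$ ($g{\left(l,P \right)} = 4 \left(-12\right) = -48$)
$\left(G{\left(c{\left(-3,-4 \right)},171 \right)} - 30001\right) + \left(g{\left(-2,-5 \right)} - 33\right)^{2} = \left(3 \left(4 + 3\right) - 30001\right) + \left(-48 - 33\right)^{2} = \left(3 \cdot 7 - 30001\right) + \left(-81\right)^{2} = \left(21 - 30001\right) + 6561 = -29980 + 6561 = -23419$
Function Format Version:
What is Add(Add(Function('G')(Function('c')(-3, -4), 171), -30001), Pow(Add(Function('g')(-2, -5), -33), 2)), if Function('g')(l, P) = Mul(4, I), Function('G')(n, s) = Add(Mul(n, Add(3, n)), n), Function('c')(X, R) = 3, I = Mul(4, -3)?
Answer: -23419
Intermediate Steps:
I = -12
Function('G')(n, s) = Add(n, Mul(n, Add(3, n)))
Function('g')(l, P) = -48 (Function('g')(l, P) = Mul(4, -12) = -48)
Add(Add(Function('G')(Function('c')(-3, -4), 171), -30001), Pow(Add(Function('g')(-2, -5), -33), 2)) = Add(Add(Mul(3, Add(4, 3)), -30001), Pow(Add(-48, -33), 2)) = Add(Add(Mul(3, 7), -30001), Pow(-81, 2)) = Add(Add(21, -30001), 6561) = Add(-29980, 6561) = -23419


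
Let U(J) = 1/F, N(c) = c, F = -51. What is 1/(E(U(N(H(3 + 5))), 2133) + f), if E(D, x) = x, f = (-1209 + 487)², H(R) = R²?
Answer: 1/523417 ≈ 1.9105e-6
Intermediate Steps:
f = 521284 (f = (-722)² = 521284)
U(J) = -1/51 (U(J) = 1/(-51) = -1/51)
1/(E(U(N(H(3 + 5))), 2133) + f) = 1/(2133 + 521284) = 1/523417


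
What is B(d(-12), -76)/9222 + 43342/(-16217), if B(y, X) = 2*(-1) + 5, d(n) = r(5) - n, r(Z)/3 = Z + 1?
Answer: -133217091/49851058 ≈ -2.6723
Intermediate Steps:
r(Z) = 3 + 3*Z (r(Z) = 3*(Z + 1) = 3*(1 + Z) = 3 + 3*Z)
d(n) = 18 - n (d(n) = (3 + 3*5) - n = (3 + 15) - n = 18 - n)
B(y, X) = 3 (B(y, X) = -2 + 5 = 3)
B(d(-12), -76)/9222 + 43342/(-16217) = 3/9222 + 43342/(-16217) = 3*(1/9222) + 43342*(-1/16217) = 1/3074 - 43342/16217 = -133217091/49851058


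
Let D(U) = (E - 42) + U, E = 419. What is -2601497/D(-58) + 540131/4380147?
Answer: -11394766978270/1397266893 ≈ -8155.0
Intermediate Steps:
D(U) = 377 + U (D(U) = (419 - 42) + U = 377 + U)
-2601497/D(-58) + 540131/4380147 = -2601497/(377 - 58) + 540131/4380147 = -2601497/319 + 540131*(1/4380147) = -2601497*1/319 + 540131/4380147 = -2601497/319 + 540131/4380147 = -11394766978270/1397266893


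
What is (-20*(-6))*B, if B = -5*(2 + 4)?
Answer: -3600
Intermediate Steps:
B = -30 (B = -5*6 = -30)
(-20*(-6))*B = -20*(-6)*(-30) = 120*(-30) = -3600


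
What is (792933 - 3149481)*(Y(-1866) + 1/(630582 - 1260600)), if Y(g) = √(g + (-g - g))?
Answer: 392758/105003 - 2356548*√1866 ≈ -1.0180e+8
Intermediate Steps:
Y(g) = √(-g) (Y(g) = √(g - 2*g) = √(-g))
(792933 - 3149481)*(Y(-1866) + 1/(630582 - 1260600)) = (792933 - 3149481)*(√(-1*(-1866)) + 1/(630582 - 1260600)) = -2356548*(√1866 + 1/(-630018)) = -2356548*(√1866 - 1/630018) = -2356548*(-1/630018 + √1866) = 392758/105003 - 2356548*√1866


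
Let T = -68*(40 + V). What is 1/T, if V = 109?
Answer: -1/10132 ≈ -9.8697e-5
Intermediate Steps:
T = -10132 (T = -68*(40 + 109) = -68*149 = -10132)
1/T = 1/(-10132) = -1/10132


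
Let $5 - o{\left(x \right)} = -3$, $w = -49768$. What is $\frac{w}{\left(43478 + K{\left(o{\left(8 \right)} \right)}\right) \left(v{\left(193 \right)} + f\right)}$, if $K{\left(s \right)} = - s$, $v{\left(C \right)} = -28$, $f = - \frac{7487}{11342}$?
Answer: $\frac{282234328}{7065244305} \approx 0.039947$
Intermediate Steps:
$f = - \frac{7487}{11342}$ ($f = \left(-7487\right) \frac{1}{11342} = - \frac{7487}{11342} \approx -0.66011$)
$o{\left(x \right)} = 8$ ($o{\left(x \right)} = 5 - -3 = 5 + 3 = 8$)
$\frac{w}{\left(43478 + K{\left(o{\left(8 \right)} \right)}\right) \left(v{\left(193 \right)} + f\right)} = - \frac{49768}{\left(43478 - 8\right) \left(-28 - \frac{7487}{11342}\right)} = - \frac{49768}{\left(43478 - 8\right) \left(- \frac{325063}{11342}\right)} = - \frac{49768}{43470 \left(- \frac{325063}{11342}\right)} = - \frac{49768}{- \frac{7065244305}{5671}} = \left(-49768\right) \left(- \frac{5671}{7065244305}\right) = \frac{282234328}{7065244305}$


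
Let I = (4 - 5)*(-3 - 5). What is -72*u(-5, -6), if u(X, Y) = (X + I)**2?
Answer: -648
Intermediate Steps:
I = 8 (I = -1*(-8) = 8)
u(X, Y) = (8 + X)**2 (u(X, Y) = (X + 8)**2 = (8 + X)**2)
-72*u(-5, -6) = -72*(8 - 5)**2 = -72*3**2 = -72*9 = -648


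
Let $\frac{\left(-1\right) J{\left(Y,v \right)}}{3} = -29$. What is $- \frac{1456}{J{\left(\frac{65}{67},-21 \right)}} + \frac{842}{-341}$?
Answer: $- \frac{569750}{29667} \approx -19.205$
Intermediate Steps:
$J{\left(Y,v \right)} = 87$ ($J{\left(Y,v \right)} = \left(-3\right) \left(-29\right) = 87$)
$- \frac{1456}{J{\left(\frac{65}{67},-21 \right)}} + \frac{842}{-341} = - \frac{1456}{87} + \frac{842}{-341} = \left(-1456\right) \frac{1}{87} + 842 \left(- \frac{1}{341}\right) = - \frac{1456}{87} - \frac{842}{341} = - \frac{569750}{29667}$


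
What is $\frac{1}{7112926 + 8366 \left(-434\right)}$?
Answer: $\frac{1}{3482082} \approx 2.8718 \cdot 10^{-7}$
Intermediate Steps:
$\frac{1}{7112926 + 8366 \left(-434\right)} = \frac{1}{7112926 - 3630844} = \frac{1}{3482082}$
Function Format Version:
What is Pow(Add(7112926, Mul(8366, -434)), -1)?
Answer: Rational(1, 3482082) ≈ 2.8718e-7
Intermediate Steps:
Pow(Add(7112926, Mul(8366, -434)), -1) = Pow(Add(7112926, -3630844), -1) = Pow(3482082, -1) = Rational(1, 3482082)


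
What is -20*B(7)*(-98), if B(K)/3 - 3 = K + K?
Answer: 99960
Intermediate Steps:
B(K) = 9 + 6*K (B(K) = 9 + 3*(K + K) = 9 + 3*(2*K) = 9 + 6*K)
-20*B(7)*(-98) = -20*(9 + 6*7)*(-98) = -20*(9 + 42)*(-98) = -20*51*(-98) = -1020*(-98) = 99960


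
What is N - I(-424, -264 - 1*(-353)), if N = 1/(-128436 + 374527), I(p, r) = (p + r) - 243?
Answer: 142240599/246091 ≈ 578.00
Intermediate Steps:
I(p, r) = -243 + p + r
N = 1/246091 ≈ 4.0635e-6
N - I(-424, -264 - 1*(-353)) = 1/246091 - (-243 - 424 + (-264 - 1*(-353))) = 1/246091 - (-243 - 424 + (-264 + 353)) = 1/246091 - (-243 - 424 + 89) = 1/246091 - 1*(-578) = 1/246091 + 578 = 142240599/246091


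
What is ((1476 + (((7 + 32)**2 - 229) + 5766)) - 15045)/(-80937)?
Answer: 383/4761 ≈ 0.080445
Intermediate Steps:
((1476 + (((7 + 32)**2 - 229) + 5766)) - 15045)/(-80937) = ((1476 + ((39**2 - 229) + 5766)) - 15045)*(-1/80937) = ((1476 + ((1521 - 229) + 5766)) - 15045)*(-1/80937) = ((1476 + (1292 + 5766)) - 15045)*(-1/80937) = ((1476 + 7058) - 15045)*(-1/80937) = (8534 - 15045)*(-1/80937) = -6511*(-1/80937) = 383/4761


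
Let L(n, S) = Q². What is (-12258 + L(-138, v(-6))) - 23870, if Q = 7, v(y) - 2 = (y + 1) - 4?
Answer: -36079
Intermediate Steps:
v(y) = -1 + y (v(y) = 2 + ((y + 1) - 4) = 2 + ((1 + y) - 4) = 2 + (-3 + y) = -1 + y)
L(n, S) = 49 (L(n, S) = 7² = 49)
(-12258 + L(-138, v(-6))) - 23870 = (-12258 + 49) - 23870 = -12209 - 23870 = -36079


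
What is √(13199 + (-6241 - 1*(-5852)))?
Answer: √12810 ≈ 113.18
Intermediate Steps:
√(13199 + (-6241 - 1*(-5852))) = √(13199 + (-6241 + 5852)) = √(13199 - 389) = √12810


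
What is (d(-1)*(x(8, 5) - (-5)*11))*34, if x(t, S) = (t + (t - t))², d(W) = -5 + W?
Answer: -24276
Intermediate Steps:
x(t, S) = t² (x(t, S) = (t + 0)² = t²)
(d(-1)*(x(8, 5) - (-5)*11))*34 = ((-5 - 1)*(8² - (-5)*11))*34 = -6*(64 - 1*(-55))*34 = -6*(64 + 55)*34 = -6*119*34 = -714*34 = -24276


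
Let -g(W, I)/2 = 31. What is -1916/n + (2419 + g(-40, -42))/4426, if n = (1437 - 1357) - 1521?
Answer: 11876653/6377866 ≈ 1.8622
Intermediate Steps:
g(W, I) = -62 (g(W, I) = -2*31 = -62)
n = -1441 (n = 80 - 1521 = -1441)
-1916/n + (2419 + g(-40, -42))/4426 = -1916/(-1441) + (2419 - 62)/4426 = -1916*(-1/1441) + 2357*(1/4426) = 1916/1441 + 2357/4426 = 11876653/6377866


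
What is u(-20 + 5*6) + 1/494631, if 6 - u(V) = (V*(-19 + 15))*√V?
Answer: 2967787/494631 + 40*√10 ≈ 132.49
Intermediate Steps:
u(V) = 6 + 4*V^(3/2) (u(V) = 6 - V*(-19 + 15)*√V = 6 - V*(-4)*√V = 6 - (-4*V)*√V = 6 - (-4)*V^(3/2) = 6 + 4*V^(3/2))
u(-20 + 5*6) + 1/494631 = (6 + 4*(-20 + 5*6)^(3/2)) + 1/494631 = (6 + 4*(-20 + 30)^(3/2)) + 1/494631 = (6 + 4*10^(3/2)) + 1/494631 = (6 + 4*(10*√10)) + 1/494631 = (6 + 40*√10) + 1/494631 = 2967787/494631 + 40*√10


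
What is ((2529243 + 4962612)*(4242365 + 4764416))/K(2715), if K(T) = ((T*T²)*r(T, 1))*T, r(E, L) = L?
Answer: 4498499817917/3622330533375 ≈ 1.2419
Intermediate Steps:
K(T) = T⁴ (K(T) = ((T*T²)*1)*T = (T³*1)*T = T³*T = T⁴)
((2529243 + 4962612)*(4242365 + 4764416))/K(2715) = ((2529243 + 4962612)*(4242365 + 4764416))/(2715⁴) = (7491855*9006781)/54334958000625 = 67477497268755*(1/54334958000625) = 4498499817917/3622330533375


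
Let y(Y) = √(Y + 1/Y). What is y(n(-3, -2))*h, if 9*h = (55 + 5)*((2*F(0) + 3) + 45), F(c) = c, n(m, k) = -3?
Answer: 320*I*√30/3 ≈ 584.24*I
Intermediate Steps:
h = 320 (h = ((55 + 5)*((2*0 + 3) + 45))/9 = (60*((0 + 3) + 45))/9 = (60*(3 + 45))/9 = (60*48)/9 = (⅑)*2880 = 320)
y(n(-3, -2))*h = √(-3 + 1/(-3))*320 = √(-3 - ⅓)*320 = √(-10/3)*320 = (I*√30/3)*320 = 320*I*√30/3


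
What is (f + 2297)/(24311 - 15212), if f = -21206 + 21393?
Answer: 92/337 ≈ 0.27300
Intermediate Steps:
f = 187
(f + 2297)/(24311 - 15212) = (187 + 2297)/(24311 - 15212) = 2484/9099 = 2484*(1/9099) = 92/337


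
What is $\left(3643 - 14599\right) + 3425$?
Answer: $-7531$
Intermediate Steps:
$\left(3643 - 14599\right) + 3425 = -10956 + 3425 = -7531$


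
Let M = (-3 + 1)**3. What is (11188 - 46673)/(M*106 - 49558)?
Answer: 35485/50406 ≈ 0.70398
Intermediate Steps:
M = -8 (M = (-2)**3 = -8)
(11188 - 46673)/(M*106 - 49558) = (11188 - 46673)/(-8*106 - 49558) = -35485/(-848 - 49558) = -35485/(-50406) = -35485*(-1/50406) = 35485/50406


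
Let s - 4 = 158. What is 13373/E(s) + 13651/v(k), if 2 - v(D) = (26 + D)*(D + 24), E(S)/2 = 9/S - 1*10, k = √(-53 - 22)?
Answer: 2*(-15044625*√3 + 34139404*I)/(179*(-547*I + 250*√3)) ≈ -687.73 + 12.145*I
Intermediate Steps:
s = 162 (s = 4 + 158 = 162)
k = 5*I*√3 (k = √(-75) = 5*I*√3 ≈ 8.6602*I)
E(S) = -20 + 18/S (E(S) = 2*(9/S - 1*10) = 2*(9/S - 10) = 2*(-10 + 9/S) = -20 + 18/S)
v(D) = 2 - (24 + D)*(26 + D) (v(D) = 2 - (26 + D)*(D + 24) = 2 - (26 + D)*(24 + D) = 2 - (24 + D)*(26 + D))
13373/E(s) + 13651/v(k) = 13373/(-20 + 18/162) + 13651/(-622 - (5*I*√3)² - 250*I*√3) = 13373/(-20 + 18*(1/162)) + 13651/(-622 - 1*(-75) - 250*I*√3) = 13373/(-20 + ⅑) + 13651/(-622 + 75 - 250*I*√3) = 13373/(-179/9) + 13651/(-547 - 250*I*√3) = 13373*(-9/179) + 13651/(-547 - 250*I*√3) = -120357/179 + 13651/(-547 - 250*I*√3)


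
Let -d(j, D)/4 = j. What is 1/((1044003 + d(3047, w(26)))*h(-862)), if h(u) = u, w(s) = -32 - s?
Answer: -1/889424530 ≈ -1.1243e-9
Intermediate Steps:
d(j, D) = -4*j
1/((1044003 + d(3047, w(26)))*h(-862)) = 1/((1044003 - 4*3047)*(-862)) = -1/862/(1044003 - 12188) = -1/862/1031815 = (1/1031815)*(-1/862) = -1/889424530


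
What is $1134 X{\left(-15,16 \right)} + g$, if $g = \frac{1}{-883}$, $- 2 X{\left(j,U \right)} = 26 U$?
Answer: $- \frac{208274977}{883} \approx -2.3587 \cdot 10^{5}$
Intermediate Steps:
$X{\left(j,U \right)} = - 13 U$ ($X{\left(j,U \right)} = - \frac{26 U}{2} = - 13 U$)
$g = - \frac{1}{883} \approx -0.0011325$
$1134 X{\left(-15,16 \right)} + g = 1134 \left(\left(-13\right) 16\right) - \frac{1}{883} = 1134 \left(-208\right) - \frac{1}{883} = -235872 - \frac{1}{883} = - \frac{208274977}{883}$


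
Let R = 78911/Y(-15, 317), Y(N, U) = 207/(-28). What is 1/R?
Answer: -207/2209508 ≈ -9.3686e-5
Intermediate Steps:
Y(N, U) = -207/28 (Y(N, U) = 207*(-1/28) = -207/28)
R = -2209508/207 (R = 78911/(-207/28) = 78911*(-28/207) = -2209508/207 ≈ -10674.)
1/R = 1/(-2209508/207) = -207/2209508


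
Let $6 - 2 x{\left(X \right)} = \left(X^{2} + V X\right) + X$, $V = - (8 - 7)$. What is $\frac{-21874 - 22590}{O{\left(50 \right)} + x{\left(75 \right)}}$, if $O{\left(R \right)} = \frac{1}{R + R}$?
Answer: $\frac{4446400}{280949} \approx 15.826$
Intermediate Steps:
$V = -1$ ($V = \left(-1\right) 1 = -1$)
$O{\left(R \right)} = \frac{1}{2 R}$
$x{\left(X \right)} = 3 - \frac{X^{2}}{2}$ ($x{\left(X \right)} = 3 - \frac{\left(X^{2} - X\right) + X}{2} = 3 - \frac{X^{2}}{2}$)
$\frac{-21874 - 22590}{O{\left(50 \right)} + x{\left(75 \right)}} = \frac{-21874 - 22590}{\frac{1}{2 \cdot 50} + \left(3 - \frac{75^{2}}{2}\right)} = - \frac{44464}{\frac{1}{2} \cdot \frac{1}{50} + \left(3 - \frac{5625}{2}\right)} = - \frac{44464}{\frac{1}{100} + \left(3 - \frac{5625}{2}\right)} = - \frac{44464}{\frac{1}{100} - \frac{5619}{2}} = - \frac{44464}{- \frac{280949}{100}} = \left(-44464\right) \left(- \frac{100}{280949}\right) = \frac{4446400}{280949}$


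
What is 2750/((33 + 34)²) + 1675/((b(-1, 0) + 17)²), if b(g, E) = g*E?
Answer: 8313825/1297321 ≈ 6.4085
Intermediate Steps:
b(g, E) = E*g
2750/((33 + 34)²) + 1675/((b(-1, 0) + 17)²) = 2750/((33 + 34)²) + 1675/((0*(-1) + 17)²) = 2750/(67²) + 1675/((0 + 17)²) = 2750/4489 + 1675/(17²) = 2750*(1/4489) + 1675/289 = 2750/4489 + 1675*(1/289) = 2750/4489 + 1675/289 = 8313825/1297321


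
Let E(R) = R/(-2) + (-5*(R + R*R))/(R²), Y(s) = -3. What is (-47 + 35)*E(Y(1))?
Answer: 22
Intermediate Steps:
E(R) = -R/2 + (-5*R - 5*R²)/R² (E(R) = R*(-½) + (-5*(R + R²))/R² = -R/2 + (-5*R - 5*R²)/R²)
(-47 + 35)*E(Y(1)) = (-47 + 35)*(-5 - 5/(-3) - ½*(-3)) = -12*(-5 - 5*(-⅓) + 3/2) = -12*(-5 + 5/3 + 3/2) = -12*(-11/6) = 22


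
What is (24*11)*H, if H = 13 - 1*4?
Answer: 2376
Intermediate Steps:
H = 9 (H = 13 - 4 = 9)
(24*11)*H = (24*11)*9 = 264*9 = 2376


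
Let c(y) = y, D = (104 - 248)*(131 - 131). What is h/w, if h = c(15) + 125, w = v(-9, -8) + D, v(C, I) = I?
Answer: -35/2 ≈ -17.500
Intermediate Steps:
D = 0 (D = -144*0 = 0)
w = -8 (w = -8 + 0 = -8)
h = 140 (h = 15 + 125 = 140)
h/w = 140/(-8) = 140*(-1/8) = -35/2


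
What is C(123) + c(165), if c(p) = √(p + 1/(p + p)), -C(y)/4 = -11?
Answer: 44 + √17968830/330 ≈ 56.845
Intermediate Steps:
C(y) = 44 (C(y) = -4*(-11) = 44)
c(p) = √(p + 1/(2*p))
C(123) + c(165) = 44 + √(2/165 + 4*165)/2 = 44 + √(2*(1/165) + 660)/2 = 44 + √(2/165 + 660)/2 = 44 + √(108902/165)/2 = 44 + (√17968830/165)/2 = 44 + √17968830/330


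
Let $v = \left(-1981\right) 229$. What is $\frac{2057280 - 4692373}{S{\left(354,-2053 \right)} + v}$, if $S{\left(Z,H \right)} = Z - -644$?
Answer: $\frac{2635093}{452651} \approx 5.8215$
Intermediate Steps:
$S{\left(Z,H \right)} = 644 + Z$ ($S{\left(Z,H \right)} = Z + 644 = 644 + Z$)
$v = -453649$
$\frac{2057280 - 4692373}{S{\left(354,-2053 \right)} + v} = \frac{2057280 - 4692373}{\left(644 + 354\right) - 453649} = - \frac{2635093}{998 - 453649} = - \frac{2635093}{-452651} = \left(-2635093\right) \left(- \frac{1}{452651}\right) = \frac{2635093}{452651}$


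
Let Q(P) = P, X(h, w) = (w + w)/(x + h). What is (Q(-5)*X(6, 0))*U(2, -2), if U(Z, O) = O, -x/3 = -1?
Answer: 0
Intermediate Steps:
x = 3 (x = -3*(-1) = 3)
X(h, w) = 2*w/(3 + h) (X(h, w) = (w + w)/(3 + h) = (2*w)/(3 + h) = 2*w/(3 + h))
(Q(-5)*X(6, 0))*U(2, -2) = -10*0/(3 + 6)*(-2) = -10*0/9*(-2) = -5*0*(-2) = 0*(-2) = 0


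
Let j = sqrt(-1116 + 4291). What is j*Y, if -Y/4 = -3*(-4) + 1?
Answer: -260*sqrt(127) ≈ -2930.1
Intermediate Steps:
j = 5*sqrt(127) (j = sqrt(3175) = 5*sqrt(127) ≈ 56.347)
Y = -52 (Y = -4*(-3*(-4) + 1) = -4*(12 + 1) = -4*13 = -52)
j*Y = (5*sqrt(127))*(-52) = -260*sqrt(127)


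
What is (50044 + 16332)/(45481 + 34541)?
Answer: 33188/40011 ≈ 0.82947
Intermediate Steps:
(50044 + 16332)/(45481 + 34541) = 66376/80022 = 66376*(1/80022) = 33188/40011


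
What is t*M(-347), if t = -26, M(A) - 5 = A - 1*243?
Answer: 15210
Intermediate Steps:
M(A) = -238 + A (M(A) = 5 + (A - 1*243) = 5 + (A - 243) = 5 + (-243 + A) = -238 + A)
t*M(-347) = -26*(-238 - 347) = -26*(-585) = 15210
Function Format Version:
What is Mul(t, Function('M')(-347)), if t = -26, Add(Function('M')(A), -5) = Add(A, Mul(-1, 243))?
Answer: 15210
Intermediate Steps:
Function('M')(A) = Add(-238, A) (Function('M')(A) = Add(5, Add(A, Mul(-1, 243))) = Add(5, Add(A, -243)) = Add(5, Add(-243, A)) = Add(-238, A))
Mul(t, Function('M')(-347)) = Mul(-26, Add(-238, -347)) = Mul(-26, -585) = 15210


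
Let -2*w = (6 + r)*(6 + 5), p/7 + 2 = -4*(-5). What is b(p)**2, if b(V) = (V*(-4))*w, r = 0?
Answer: 276623424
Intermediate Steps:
p = 126 (p = -14 + 7*(-4*(-5)) = -14 + 7*20 = -14 + 140 = 126)
w = -33 (w = -(6 + 0)*(6 + 5)/2 = -3*11 = -1/2*66 = -33)
b(V) = 132*V (b(V) = (V*(-4))*(-33) = -4*V*(-33) = 132*V)
b(p)**2 = (132*126)**2 = 16632**2 = 276623424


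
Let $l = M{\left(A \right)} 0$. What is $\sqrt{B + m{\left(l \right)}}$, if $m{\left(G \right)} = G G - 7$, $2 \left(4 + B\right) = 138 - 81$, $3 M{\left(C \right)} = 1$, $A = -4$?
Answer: $\frac{\sqrt{70}}{2} \approx 4.1833$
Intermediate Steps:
$M{\left(C \right)} = \frac{1}{3}$ ($M{\left(C \right)} = \frac{1}{3} \cdot 1 = \frac{1}{3}$)
$B = \frac{49}{2}$ ($B = -4 + \frac{138 - 81}{2} = -4 + \frac{1}{2} \cdot 57 = -4 + \frac{57}{2} = \frac{49}{2} \approx 24.5$)
$l = 0$ ($l = \frac{1}{3} \cdot 0 = 0$)
$m{\left(G \right)} = -7 + G^{2}$ ($m{\left(G \right)} = G^{2} - 7 = -7 + G^{2}$)
$\sqrt{B + m{\left(l \right)}} = \sqrt{\frac{49}{2} - \left(7 - 0^{2}\right)} = \sqrt{\frac{49}{2} + \left(-7 + 0\right)} = \sqrt{\frac{49}{2} - 7} = \sqrt{\frac{35}{2}} = \frac{\sqrt{70}}{2}$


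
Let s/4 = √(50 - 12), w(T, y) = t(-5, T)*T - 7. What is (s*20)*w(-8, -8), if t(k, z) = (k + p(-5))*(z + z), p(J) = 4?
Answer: -10800*√38 ≈ -66576.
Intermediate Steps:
t(k, z) = 2*z*(4 + k) (t(k, z) = (k + 4)*(z + z) = (4 + k)*(2*z) = 2*z*(4 + k))
w(T, y) = -7 - 2*T² (w(T, y) = (2*T*(4 - 5))*T - 7 = (2*T*(-1))*T - 7 = (-2*T)*T - 7 = -2*T² - 7 = -7 - 2*T²)
s = 4*√38 (s = 4*√(50 - 12) = 4*√38 ≈ 24.658)
(s*20)*w(-8, -8) = ((4*√38)*20)*(-7 - 2*(-8)²) = (80*√38)*(-7 - 2*64) = (80*√38)*(-7 - 128) = (80*√38)*(-135) = -10800*√38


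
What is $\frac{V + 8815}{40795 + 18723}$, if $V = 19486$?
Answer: $\frac{28301}{59518} \approx 0.4755$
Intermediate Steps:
$\frac{V + 8815}{40795 + 18723} = \frac{19486 + 8815}{40795 + 18723} = \frac{28301}{59518}$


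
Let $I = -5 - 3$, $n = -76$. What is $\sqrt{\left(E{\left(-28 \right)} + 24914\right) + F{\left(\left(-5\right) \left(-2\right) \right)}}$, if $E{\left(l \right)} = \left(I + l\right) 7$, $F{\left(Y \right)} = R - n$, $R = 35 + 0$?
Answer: $\sqrt{24773} \approx 157.39$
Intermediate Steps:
$I = -8$ ($I = -5 - 3 = -8$)
$R = 35$
$F{\left(Y \right)} = 111$ ($F{\left(Y \right)} = 35 - -76 = 35 + 76 = 111$)
$E{\left(l \right)} = -56 + 7 l$ ($E{\left(l \right)} = \left(-8 + l\right) 7 = -56 + 7 l$)
$\sqrt{\left(E{\left(-28 \right)} + 24914\right) + F{\left(\left(-5\right) \left(-2\right) \right)}} = \sqrt{\left(\left(-56 + 7 \left(-28\right)\right) + 24914\right) + 111} = \sqrt{\left(\left(-56 - 196\right) + 24914\right) + 111} = \sqrt{\left(-252 + 24914\right) + 111} = \sqrt{24662 + 111} = \sqrt{24773}$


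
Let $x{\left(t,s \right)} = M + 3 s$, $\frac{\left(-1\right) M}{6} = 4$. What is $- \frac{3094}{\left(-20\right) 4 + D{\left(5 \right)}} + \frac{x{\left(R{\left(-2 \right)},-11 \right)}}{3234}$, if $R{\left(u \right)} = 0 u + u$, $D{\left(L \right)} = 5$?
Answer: $\frac{3333907}{80850} \approx 41.236$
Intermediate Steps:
$M = -24$ ($M = \left(-6\right) 4 = -24$)
$R{\left(u \right)} = u$ ($R{\left(u \right)} = 0 + u = u$)
$x{\left(t,s \right)} = -24 + 3 s$
$- \frac{3094}{\left(-20\right) 4 + D{\left(5 \right)}} + \frac{x{\left(R{\left(-2 \right)},-11 \right)}}{3234} = - \frac{3094}{\left(-20\right) 4 + 5} + \frac{-24 + 3 \left(-11\right)}{3234} = - \frac{3094}{-80 + 5} + \left(-24 - 33\right) \frac{1}{3234} = - \frac{3094}{-75} - \frac{19}{1078} = \left(-3094\right) \left(- \frac{1}{75}\right) - \frac{19}{1078} = \frac{3094}{75} - \frac{19}{1078} = \frac{3333907}{80850}$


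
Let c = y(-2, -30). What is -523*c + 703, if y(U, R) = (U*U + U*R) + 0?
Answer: -32769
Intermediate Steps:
y(U, R) = U² + R*U (y(U, R) = (U² + R*U) + 0 = U² + R*U)
c = 64 (c = -2*(-30 - 2) = -2*(-32) = 64)
-523*c + 703 = -523*64 + 703 = -33472 + 703 = -32769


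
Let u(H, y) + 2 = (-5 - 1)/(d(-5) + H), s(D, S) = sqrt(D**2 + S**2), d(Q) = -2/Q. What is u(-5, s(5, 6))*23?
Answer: -16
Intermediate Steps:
u(H, y) = -2 - 6/(2/5 + H) (u(H, y) = -2 + (-5 - 1)/(-2/(-5) + H) = -2 - 6/(-2*(-1/5) + H) = -2 - 6/(2/5 + H))
u(-5, s(5, 6))*23 = (2*(-17 - 5*(-5))/(2 + 5*(-5)))*23 = (2*(-17 + 25)/(2 - 25))*23 = (2*8/(-23))*23 = (2*(-1/23)*8)*23 = -16/23*23 = -16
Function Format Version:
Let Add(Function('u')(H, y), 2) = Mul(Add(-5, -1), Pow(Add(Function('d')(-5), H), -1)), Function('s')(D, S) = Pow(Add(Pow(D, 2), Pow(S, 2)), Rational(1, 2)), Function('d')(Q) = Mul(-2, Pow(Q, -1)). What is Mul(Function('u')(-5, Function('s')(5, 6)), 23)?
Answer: -16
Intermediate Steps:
Function('u')(H, y) = Add(-2, Mul(-6, Pow(Add(Rational(2, 5), H), -1))) (Function('u')(H, y) = Add(-2, Mul(Add(-5, -1), Pow(Add(Mul(-2, Pow(-5, -1)), H), -1))) = Add(-2, Mul(-6, Pow(Add(Mul(-2, Rational(-1, 5)), H), -1))) = Add(-2, Mul(-6, Pow(Add(Rational(2, 5), H), -1))))
Mul(Function('u')(-5, Function('s')(5, 6)), 23) = Mul(Mul(2, Pow(Add(2, Mul(5, -5)), -1), Add(-17, Mul(-5, -5))), 23) = Mul(Mul(2, Pow(Add(2, -25), -1), Add(-17, 25)), 23) = Mul(Mul(2, Pow(-23, -1), 8), 23) = Mul(Mul(2, Rational(-1, 23), 8), 23) = Mul(Rational(-16, 23), 23) = -16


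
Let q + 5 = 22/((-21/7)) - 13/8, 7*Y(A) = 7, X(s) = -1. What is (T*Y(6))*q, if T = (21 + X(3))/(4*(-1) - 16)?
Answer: 335/24 ≈ 13.958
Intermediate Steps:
Y(A) = 1 (Y(A) = (1/7)*7 = 1)
T = -1 (T = (21 - 1)/(4*(-1) - 16) = 20/(-4 - 16) = 20/(-20) = 20*(-1/20) = -1)
q = -335/24 (q = -5 + (22/((-21/7)) - 13/8) = -5 + (22/((-21*1/7)) - 13*1/8) = -5 + (22/(-3) - 13/8) = -5 + (22*(-1/3) - 13/8) = -5 + (-22/3 - 13/8) = -5 - 215/24 = -335/24 ≈ -13.958)
(T*Y(6))*q = -1*1*(-335/24) = -1*(-335/24) = 335/24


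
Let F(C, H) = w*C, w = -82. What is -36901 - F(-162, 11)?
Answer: -50185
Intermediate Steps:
F(C, H) = -82*C
-36901 - F(-162, 11) = -36901 - (-82)*(-162) = -36901 - 1*13284 = -36901 - 13284 = -50185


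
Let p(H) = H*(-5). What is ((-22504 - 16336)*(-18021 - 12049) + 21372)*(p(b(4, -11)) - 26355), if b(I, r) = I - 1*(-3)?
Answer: -30821941139080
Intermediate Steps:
b(I, r) = 3 + I (b(I, r) = I + 3 = 3 + I)
p(H) = -5*H
((-22504 - 16336)*(-18021 - 12049) + 21372)*(p(b(4, -11)) - 26355) = ((-22504 - 16336)*(-18021 - 12049) + 21372)*(-5*(3 + 4) - 26355) = (-38840*(-30070) + 21372)*(-5*7 - 26355) = (1167918800 + 21372)*(-35 - 26355) = 1167940172*(-26390) = -30821941139080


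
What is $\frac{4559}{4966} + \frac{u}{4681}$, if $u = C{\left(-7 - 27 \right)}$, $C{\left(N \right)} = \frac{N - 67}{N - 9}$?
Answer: $\frac{918150763}{999571378} \approx 0.91854$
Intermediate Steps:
$C{\left(N \right)} = \frac{-67 + N}{-9 + N}$
$u = \frac{101}{43}$ ($u = \frac{-67 - 34}{-9 - 34} = \frac{1}{-43} \left(-101\right) = \left(- \frac{1}{43}\right) \left(-101\right) = \frac{101}{43} \approx 2.3488$)
$\frac{4559}{4966} + \frac{u}{4681} = \frac{4559}{4966} + \frac{101}{43 \cdot 4681} = 4559 \cdot \frac{1}{4966} + \frac{101}{43} \cdot \frac{1}{4681} = \frac{4559}{4966} + \frac{101}{201283} = \frac{918150763}{999571378}$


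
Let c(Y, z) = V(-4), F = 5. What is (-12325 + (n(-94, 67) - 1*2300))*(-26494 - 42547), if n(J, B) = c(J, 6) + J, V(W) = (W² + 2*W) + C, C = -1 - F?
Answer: 1016076397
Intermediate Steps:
C = -6 (C = -1 - 1*5 = -1 - 5 = -6)
V(W) = -6 + W² + 2*W (V(W) = (W² + 2*W) - 6 = -6 + W² + 2*W)
c(Y, z) = 2 (c(Y, z) = -6 + (-4)² + 2*(-4) = -6 + 16 - 8 = 2)
n(J, B) = 2 + J
(-12325 + (n(-94, 67) - 1*2300))*(-26494 - 42547) = (-12325 + ((2 - 94) - 1*2300))*(-26494 - 42547) = (-12325 + (-92 - 2300))*(-69041) = (-12325 - 2392)*(-69041) = -14717*(-69041) = 1016076397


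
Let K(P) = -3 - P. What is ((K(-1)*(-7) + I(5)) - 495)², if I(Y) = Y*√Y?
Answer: 231486 - 4810*√5 ≈ 2.2073e+5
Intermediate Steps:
I(Y) = Y^(3/2)
((K(-1)*(-7) + I(5)) - 495)² = (((-3 - 1*(-1))*(-7) + 5^(3/2)) - 495)² = (((-3 + 1)*(-7) + 5*√5) - 495)² = ((-2*(-7) + 5*√5) - 495)² = ((14 + 5*√5) - 495)² = (-481 + 5*√5)²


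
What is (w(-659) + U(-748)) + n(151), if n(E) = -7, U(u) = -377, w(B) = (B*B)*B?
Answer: -286191563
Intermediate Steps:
w(B) = B**3 (w(B) = B**2*B = B**3)
(w(-659) + U(-748)) + n(151) = ((-659)**3 - 377) - 7 = (-286191179 - 377) - 7 = -286191556 - 7 = -286191563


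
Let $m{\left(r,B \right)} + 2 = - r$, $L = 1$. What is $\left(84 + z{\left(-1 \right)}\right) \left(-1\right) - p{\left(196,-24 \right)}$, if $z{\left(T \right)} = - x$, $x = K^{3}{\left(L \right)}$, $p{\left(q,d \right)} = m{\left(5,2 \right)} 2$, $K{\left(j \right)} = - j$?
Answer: $-71$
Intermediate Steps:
$m{\left(r,B \right)} = -2 - r$
$p{\left(q,d \right)} = -14$ ($p{\left(q,d \right)} = \left(-2 - 5\right) 2 = \left(-7\right) 2 = -14$)
$x = -1$ ($x = \left(\left(-1\right) 1\right)^{3} = \left(-1\right)^{3} = -1$)
$z{\left(T \right)} = 1$ ($z{\left(T \right)} = \left(-1\right) \left(-1\right) = 1$)
$\left(84 + z{\left(-1 \right)}\right) \left(-1\right) - p{\left(196,-24 \right)} = \left(84 + 1\right) \left(-1\right) - -14 = 85 \left(-1\right) + 14 = -85 + 14 = -71$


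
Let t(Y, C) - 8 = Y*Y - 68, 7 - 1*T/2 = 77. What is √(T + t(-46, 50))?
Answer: 2*√479 ≈ 43.772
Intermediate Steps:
T = -140 (T = 14 - 2*77 = 14 - 154 = -140)
t(Y, C) = -60 + Y² (t(Y, C) = 8 + (Y*Y - 68) = 8 + (Y² - 68) = 8 + (-68 + Y²) = -60 + Y²)
√(T + t(-46, 50)) = √(-140 + (-60 + (-46)²)) = √(-140 + (-60 + 2116)) = √(-140 + 2056) = √1916 = 2*√479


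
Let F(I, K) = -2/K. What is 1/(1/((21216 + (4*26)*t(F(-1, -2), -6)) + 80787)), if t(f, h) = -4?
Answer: 101587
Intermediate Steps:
1/(1/((21216 + (4*26)*t(F(-1, -2), -6)) + 80787)) = 1/(1/((21216 + (4*26)*(-4)) + 80787)) = 1/(1/((21216 + 104*(-4)) + 80787)) = 1/(1/((21216 - 416) + 80787)) = 1/(1/(20800 + 80787)) = 1/(1/101587) = 101587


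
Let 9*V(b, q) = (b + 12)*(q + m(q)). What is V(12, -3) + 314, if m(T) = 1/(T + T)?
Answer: 2750/9 ≈ 305.56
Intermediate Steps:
m(T) = 1/(2*T)
V(b, q) = (12 + b)*(q + 1/(2*q))/9 (V(b, q) = ((b + 12)*(q + 1/(2*q)))/9 = ((12 + b)*(q + 1/(2*q)))/9 = (12 + b)*(q + 1/(2*q))/9)
V(12, -3) + 314 = (1/18)*(12 + 12 + 2*(-3)²*(12 + 12))/(-3) + 314 = (1/18)*(-⅓)*(12 + 12 + 2*9*24) + 314 = (1/18)*(-⅓)*(12 + 12 + 432) + 314 = (1/18)*(-⅓)*456 + 314 = -76/9 + 314 = 2750/9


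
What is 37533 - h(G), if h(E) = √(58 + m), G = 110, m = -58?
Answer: 37533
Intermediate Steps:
h(E) = 0 (h(E) = √(58 - 58) = √0 = 0)
37533 - h(G) = 37533 - 1*0 = 37533 + 0 = 37533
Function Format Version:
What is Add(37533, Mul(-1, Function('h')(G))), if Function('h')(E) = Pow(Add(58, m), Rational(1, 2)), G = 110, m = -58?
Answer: 37533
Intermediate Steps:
Function('h')(E) = 0 (Function('h')(E) = Pow(Add(58, -58), Rational(1, 2)) = Pow(0, Rational(1, 2)) = 0)
Add(37533, Mul(-1, Function('h')(G))) = Add(37533, Mul(-1, 0)) = Add(37533, 0) = 37533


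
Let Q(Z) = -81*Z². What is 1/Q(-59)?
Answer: -1/281961 ≈ -3.5466e-6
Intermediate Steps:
1/Q(-59) = 1/(-81*(-59)²) = 1/(-81*3481) = 1/(-281961) = -1/281961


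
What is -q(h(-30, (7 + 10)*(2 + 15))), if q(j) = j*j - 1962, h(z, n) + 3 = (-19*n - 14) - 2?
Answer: -30358138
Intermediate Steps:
h(z, n) = -19 - 19*n (h(z, n) = -3 + ((-19*n - 14) - 2) = -3 + ((-14 - 19*n) - 2) = -3 + (-16 - 19*n) = -19 - 19*n)
q(j) = -1962 + j**2 (q(j) = j**2 - 1962 = -1962 + j**2)
-q(h(-30, (7 + 10)*(2 + 15))) = -(-1962 + (-19 - 19*(7 + 10)*(2 + 15))**2) = -(-1962 + (-19 - 323*17)**2) = -(-1962 + (-19 - 19*289)**2) = -(-1962 + (-19 - 5491)**2) = -(-1962 + (-5510)**2) = -(-1962 + 30360100) = -1*30358138 = -30358138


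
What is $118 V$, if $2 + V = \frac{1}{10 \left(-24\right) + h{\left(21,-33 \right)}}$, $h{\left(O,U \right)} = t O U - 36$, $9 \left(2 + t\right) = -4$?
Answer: $- \frac{167265}{709} \approx -235.92$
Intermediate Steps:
$t = - \frac{22}{9}$ ($t = -2 + \frac{1}{9} \left(-4\right) = -2 - \frac{4}{9} = - \frac{22}{9} \approx -2.4444$)
$h{\left(O,U \right)} = -36 - \frac{22 O U}{9}$ ($h{\left(O,U \right)} = - \frac{22 O}{9} U - 36 = - \frac{22 O U}{9} - 36 = -36 - \frac{22 O U}{9}$)
$V = - \frac{2835}{1418}$ ($V = -2 + \frac{1}{10 \left(-24\right) - \left(36 + \frac{154}{3} \left(-33\right)\right)} = -2 + \frac{1}{-240 + \left(-36 + 1694\right)} = -2 + \frac{1}{-240 + 1658} = -2 + \frac{1}{1418} = - \frac{2835}{1418} \approx -1.9993$)
$118 V = 118 \left(- \frac{2835}{1418}\right) = - \frac{167265}{709}$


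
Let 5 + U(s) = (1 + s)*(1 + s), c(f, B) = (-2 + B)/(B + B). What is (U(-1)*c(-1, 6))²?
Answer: 25/9 ≈ 2.7778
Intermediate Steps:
c(f, B) = (-2 + B)/(2*B) (c(f, B) = (-2 + B)/((2*B)) = (-2 + B)*(1/(2*B)) = (-2 + B)/(2*B))
U(s) = -5 + (1 + s)² (U(s) = -5 + (1 + s)*(1 + s) = -5 + (1 + s)²)
(U(-1)*c(-1, 6))² = ((-5 + (1 - 1)²)*((½)*(-2 + 6)/6))² = ((-5 + 0²)*((½)*(⅙)*4))² = ((-5 + 0)*(⅓))² = (-5*⅓)² = (-5/3)² = 25/9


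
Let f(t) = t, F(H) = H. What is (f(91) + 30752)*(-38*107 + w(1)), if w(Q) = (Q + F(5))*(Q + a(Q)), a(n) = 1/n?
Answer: -125037522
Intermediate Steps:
a(n) = 1/n
w(Q) = (5 + Q)*(Q + 1/Q) (w(Q) = (Q + 5)*(Q + 1/Q) = (5 + Q)*(Q + 1/Q))
(f(91) + 30752)*(-38*107 + w(1)) = (91 + 30752)*(-38*107 + (1 + 1² + 5*1 + 5/1)) = 30843*(-4066 + (1 + 1 + 5 + 5*1)) = 30843*(-4066 + (1 + 1 + 5 + 5)) = 30843*(-4066 + 12) = 30843*(-4054) = -125037522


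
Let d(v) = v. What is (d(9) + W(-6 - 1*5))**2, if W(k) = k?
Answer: 4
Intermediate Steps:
(d(9) + W(-6 - 1*5))**2 = (9 + (-6 - 1*5))**2 = (9 + (-6 - 5))**2 = (9 - 11)**2 = (-2)**2 = 4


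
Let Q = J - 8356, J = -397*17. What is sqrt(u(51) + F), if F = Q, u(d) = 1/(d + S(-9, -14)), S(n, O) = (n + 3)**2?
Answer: I*sqrt(114329658)/87 ≈ 122.9*I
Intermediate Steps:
S(n, O) = (3 + n)**2
u(d) = 1/(36 + d) (u(d) = 1/(d + (3 - 9)**2) = 1/(d + (-6)**2) = 1/(d + 36) = 1/(36 + d))
J = -6749
Q = -15105 (Q = -6749 - 8356 = -15105)
F = -15105
sqrt(u(51) + F) = sqrt(1/(36 + 51) - 15105) = sqrt(1/87 - 15105) = sqrt(-1314134/87) = I*sqrt(114329658)/87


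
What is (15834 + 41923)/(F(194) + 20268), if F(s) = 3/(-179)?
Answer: 10338503/3627969 ≈ 2.8497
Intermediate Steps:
F(s) = -3/179 (F(s) = 3*(-1/179) = -3/179)
(15834 + 41923)/(F(194) + 20268) = (15834 + 41923)/(-3/179 + 20268) = 57757/(3627969/179) = 57757*(179/3627969) = 10338503/3627969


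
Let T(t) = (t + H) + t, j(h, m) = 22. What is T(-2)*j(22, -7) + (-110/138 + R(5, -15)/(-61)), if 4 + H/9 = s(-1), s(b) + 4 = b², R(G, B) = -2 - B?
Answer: -6208318/4209 ≈ -1475.0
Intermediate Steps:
s(b) = -4 + b²
H = -63 (H = -36 + 9*(-4 + (-1)²) = -36 + 9*(-4 + 1) = -36 + 9*(-3) = -36 - 27 = -63)
T(t) = -63 + 2*t (T(t) = (t - 63) + t = (-63 + t) + t = -63 + 2*t)
T(-2)*j(22, -7) + (-110/138 + R(5, -15)/(-61)) = (-63 + 2*(-2))*22 + (-110/138 + (-2 - 1*(-15))/(-61)) = (-63 - 4)*22 + (-110*1/138 + (-2 + 15)*(-1/61)) = -67*22 + (-55/69 + 13*(-1/61)) = -1474 + (-55/69 - 13/61) = -1474 - 4252/4209 = -6208318/4209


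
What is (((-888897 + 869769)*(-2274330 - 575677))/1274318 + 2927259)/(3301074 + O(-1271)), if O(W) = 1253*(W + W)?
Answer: 2128669161/83101588 ≈ 25.615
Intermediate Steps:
O(W) = 2506*W (O(W) = 1253*(2*W) = 2506*W)
(((-888897 + 869769)*(-2274330 - 575677))/1274318 + 2927259)/(3301074 + O(-1271)) = (((-888897 + 869769)*(-2274330 - 575677))/1274318 + 2927259)/(3301074 + 2506*(-1271)) = (-19128*(-2850007)*(1/1274318) + 2927259)/(3301074 - 3185126) = (54514933896*(1/1274318) + 2927259)/115948 = (214625724/5017 + 2927259)*(1/115948) = (14900684127/5017)*(1/115948) = 2128669161/83101588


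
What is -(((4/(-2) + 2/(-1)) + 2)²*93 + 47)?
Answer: -419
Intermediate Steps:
-(((4/(-2) + 2/(-1)) + 2)²*93 + 47) = -(((4*(-½) + 2*(-1)) + 2)²*93 + 47) = -(((-2 - 2) + 2)²*93 + 47) = -((-4 + 2)²*93 + 47) = -((-2)²*93 + 47) = -(4*93 + 47) = -(372 + 47) = -1*419 = -419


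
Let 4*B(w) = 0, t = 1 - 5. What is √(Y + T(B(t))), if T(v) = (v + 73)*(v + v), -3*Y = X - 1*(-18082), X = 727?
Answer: I*√56427/3 ≈ 79.181*I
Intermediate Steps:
t = -4
B(w) = 0 (B(w) = (¼)*0 = 0)
Y = -18809/3 (Y = -(727 - 1*(-18082))/3 = -(727 + 18082)/3 = -⅓*18809 = -18809/3 ≈ -6269.7)
T(v) = 2*v*(73 + v) (T(v) = (73 + v)*(2*v) = 2*v*(73 + v))
√(Y + T(B(t))) = √(-18809/3 + 2*0*(73 + 0)) = √(-18809/3 + 2*0*73) = √(-18809/3 + 0) = √(-18809/3) = I*√56427/3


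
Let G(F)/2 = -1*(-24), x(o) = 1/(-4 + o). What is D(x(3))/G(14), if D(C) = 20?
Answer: 5/12 ≈ 0.41667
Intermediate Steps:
G(F) = 48 (G(F) = 2*(-1*(-24)) = 2*24 = 48)
D(x(3))/G(14) = 20/48 = 20*(1/48) = 5/12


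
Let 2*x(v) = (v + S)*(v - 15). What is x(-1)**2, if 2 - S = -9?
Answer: 6400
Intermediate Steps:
S = 11 (S = 2 - 1*(-9) = 2 + 9 = 11)
x(v) = (-15 + v)*(11 + v)/2 (x(v) = ((v + 11)*(v - 15))/2 = ((11 + v)*(-15 + v))/2 = ((-15 + v)*(11 + v))/2 = (-15 + v)*(11 + v)/2)
x(-1)**2 = (-165/2 + (1/2)*(-1)**2 - 2*(-1))**2 = (-165/2 + (1/2)*1 + 2)**2 = (-165/2 + 1/2 + 2)**2 = (-80)**2 = 6400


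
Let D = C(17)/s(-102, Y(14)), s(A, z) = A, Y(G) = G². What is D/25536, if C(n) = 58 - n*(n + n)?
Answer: 65/325584 ≈ 0.00019964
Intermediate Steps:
C(n) = 58 - 2*n² (C(n) = 58 - n*2*n = 58 - 2*n²)
D = 260/51 (D = (58 - 2*17²)/(-102) = (58 - 2*289)*(-1/102) = (58 - 578)*(-1/102) = -520*(-1/102) = 260/51 ≈ 5.0980)
D/25536 = (260/51)/25536 = (260/51)*(1/25536) = 65/325584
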